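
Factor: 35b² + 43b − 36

(5b + 9)(7b − 4)

Need a pair with product 35·(−36) = −1260 and sum 43: that's −20 and 63.
Split the middle term: 35b² − 20b + 63b − 36 = 5b(7b − 4) + 9(7b − 4).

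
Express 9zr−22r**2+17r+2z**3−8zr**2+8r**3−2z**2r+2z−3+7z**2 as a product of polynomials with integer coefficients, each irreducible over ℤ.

Group: z(2z**2+2zr+z−4r**2+5r−1) + (−2r+3)(2z**2+2zr+z−4r**2+5r−1); both groups contain (2z**2+2zr+z−4r**2+5r−1), so (z−2r+3) is a factor with cofactor 2z**2+2zr+z−4r**2+5r−1.
The cofactor groups again: 2z**2+2zr+z−4r**2+5r−1 = 2z(z−r+1) + (4r−1)(z−r+1); both groups contain (z−r+1), giving (2z+4r−1)(z−r+1).

(z−2r+3)(z−r+1)(2z+4r−1)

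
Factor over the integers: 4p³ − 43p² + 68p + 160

(4p + 5)(p − 4)(p − 8)

Among the possible rational roots, p = 4 is a root, giving the factor (p − 4) and quotient 4p² − 27p − 40.
The remaining quadratic factors as (p − 8)(4p + 5).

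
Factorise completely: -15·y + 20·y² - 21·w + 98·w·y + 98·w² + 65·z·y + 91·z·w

(13·z + 14·w + 4·y - 3)·(7·w + 5·y)

Group: 7·w·(13·z + 14·w + 4·y - 3) + 5·y·(13·z + 14·w + 4·y - 3); both groups contain (13·z + 14·w + 4·y - 3).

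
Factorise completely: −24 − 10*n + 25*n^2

Need a pair with product 25·(−24) = −600 and sum −10: that's 20 and −30.
Split the middle term: 25*n^2 + 20*n − 30*n − 24 = 5*n*(5*n + 4) − 6*(5*n + 4).

(5*n + 4)*(5*n − 6)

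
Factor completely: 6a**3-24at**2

Pull out the common factor 6a; a**2-4t**2 is a difference of squares.

6a(a+2t)(a-2t)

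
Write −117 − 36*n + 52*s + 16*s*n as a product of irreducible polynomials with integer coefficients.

(4*n + 13)*(4*s − 9)

Group as (16*s*n + 52*s) + (−36*n − 117) = 4*s*(4*n + 13) − 9*(4*n + 13).
Both groups share the factor (4*n + 13).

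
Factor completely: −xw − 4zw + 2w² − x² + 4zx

Group: x(4z − x − 2w) − w(4z − x − 2w); both groups contain (4z − x − 2w).

(4z − x − 2w)(x − w)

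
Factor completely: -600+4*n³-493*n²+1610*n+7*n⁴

Among the possible rational roots, n = 5 is a root, giving the factor (n-5) and quotient 7*n³+39*n²-298*n+120.
Then n = 3/7 is a root, so (7*n-3) divides it; the quotient is n²+6*n-40.
The remaining quadratic factors as (n-4)(n+10).

(7*n-3)*(n+10)*(n-4)*(n-5)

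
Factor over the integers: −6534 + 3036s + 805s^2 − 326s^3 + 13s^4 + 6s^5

(6s − 11)(s + 3)(s + 9)(s^2 − 8s + 22)

Trying the rational-root candidates, s = −9 is a root, so (s + 9) is a factor; dividing leaves 6s^4 − 41s^3 + 43s^2 + 418s − 726.
Then s = 11/6 is a root, so (6s − 11) divides it; the quotient is s^3 − 5s^2 − 2s + 66.
Next, s = −3 is a root, so (s + 3) is a factor; dividing leaves s^2 − 8s + 22.
The quadratic s^2 − 8s + 22 has discriminant −24 < 0 and is irreducible over ℤ.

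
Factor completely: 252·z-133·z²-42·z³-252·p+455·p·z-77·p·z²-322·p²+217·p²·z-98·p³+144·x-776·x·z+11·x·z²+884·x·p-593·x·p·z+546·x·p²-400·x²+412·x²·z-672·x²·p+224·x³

Group: 8·x·(28·x²-77·x·p+41·x·z-36·x+49·p²-35·p·z+63·p-14·z²-63·z) + (-2·p+3·z-4)·(28·x²-77·x·p+41·x·z-36·x+49·p²-35·p·z+63·p-14·z²-63·z); both groups contain (28·x²-77·x·p+41·x·z-36·x+49·p²-35·p·z+63·p-14·z²-63·z), so (8·x-2·p+3·z-4) is a factor with cofactor 28·x²-77·x·p+41·x·z-36·x+49·p²-35·p·z+63·p-14·z²-63·z.
The cofactor groups again: 28·x²-77·x·p+41·x·z-36·x+49·p²-35·p·z+63·p-14·z²-63·z = 4·x·(7·x-7·p-2·z-9) + (-7·p+7·z)·(7·x-7·p-2·z-9); both groups contain (7·x-7·p-2·z-9), giving (4·x-7·p+7·z)·(7·x-7·p-2·z-9).

(8·x-2·p+3·z-4)·(4·x-7·p+7·z)·(7·x-7·p-2·z-9)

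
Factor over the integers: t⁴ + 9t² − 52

(t + 2)(t − 2)(t² + 13)

Substitute u = t² to get a quadratic in u, then factor.
t² − 4 is a difference of squares.
t² + 13 is irreducible over ℤ (always positive, so no real roots).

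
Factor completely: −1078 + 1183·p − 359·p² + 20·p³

By the rational root theorem, p = 14 is a root, giving the factor (p − 14) and quotient 20·p² − 79·p + 77.
The remaining quadratic factors as (4·p − 7)(5·p − 11).

(4·p − 7)·(5·p − 11)·(p − 14)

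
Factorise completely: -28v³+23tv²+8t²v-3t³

-(3t+7v)(t-4v)(t-v)

Group: t(-3t²+5tv+28v²) - v(-3t²+5tv+28v²); both groups contain (-3t²+5tv+28v²), so (t-v) is a factor with cofactor -3t²+5tv+28v².
The cofactor groups again: -3t²+5tv+28v² = -3t(t-4v) - 7v(t-4v); both groups contain (t-4v), giving -(3t+7v)(t-4v).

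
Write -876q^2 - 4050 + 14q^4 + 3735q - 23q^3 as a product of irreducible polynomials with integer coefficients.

(2q - 5)(7q - 15)(q + 9)(q - 6)

Among the possible rational roots, q = 6 is a root, so (q - 6) divides it; the quotient is 14q^3 + 61q^2 - 510q + 675.
Then q = -9 is a root, so (q + 9) is a factor; dividing leaves 14q^2 - 65q + 75.
The remaining quadratic factors as (2q - 5)(7q - 15).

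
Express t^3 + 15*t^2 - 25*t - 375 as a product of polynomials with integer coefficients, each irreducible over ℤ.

By the rational root theorem, t = 5 is a root, giving the factor (t - 5) and quotient t^2 + 20*t + 75.
The remaining quadratic factors as (t + 15)(t + 5).

(t + 15)*(t + 5)*(t - 5)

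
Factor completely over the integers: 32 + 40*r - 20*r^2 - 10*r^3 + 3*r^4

(3*r + 2)*(r + 2)*(r - 2)*(r - 4)

By the rational root theorem, r = 4 is a root, so (r - 4) divides it; the quotient is 3*r^3 + 2*r^2 - 12*r - 8.
Next, r = -2 is a root, giving the factor (r + 2) and quotient 3*r^2 - 4*r - 4.
The remaining quadratic factors as (3*r + 2)(r - 2).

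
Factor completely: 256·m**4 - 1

(4·m + 1)·(4·m - 1)·(16·m**2 + 1)

Difference of squares twice: with A = 4·m and B = 1, A⁴ − B⁴ = (A² − B²)(A² + B²), and A² − B² factors again.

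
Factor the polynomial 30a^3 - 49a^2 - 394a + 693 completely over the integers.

Among the possible rational roots, a = -11/3 is a root, so (3a + 11) is a factor; dividing leaves 10a^2 - 53a + 63.
The remaining quadratic factors as (5a - 9)(2a - 7).

(2a - 7)(3a + 11)(5a - 9)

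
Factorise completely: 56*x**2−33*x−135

(7*x+9)*(8*x−15)

Need a pair with product 56·(−135) = −7560 and sum −33: that's 72 and −105.
Split the middle term: 56*x**2+72*x − 105*x−135 = 8*x*(7*x+9) − 15*(7*x+9).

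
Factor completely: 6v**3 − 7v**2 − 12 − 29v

Among the possible rational roots, v = −1/2 is a root, so (2v + 1) divides it; the quotient is 3v**2 − 5v − 12.
The remaining quadratic factors as (v − 3)(3v + 4).

(2v + 1)(3v + 4)(v − 3)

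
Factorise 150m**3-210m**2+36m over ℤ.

6m(5m-1)(5m-6)

Pull out the common factor 6m, then factor the remaining trinomial.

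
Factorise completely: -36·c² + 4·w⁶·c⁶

Factor out 4·c² first: what remains is w⁶·c⁴ - 9.
Recognize a difference of squares with the parts w³·c² and 3.

4·c²·(w³·c² + 3)·(w³·c² - 3)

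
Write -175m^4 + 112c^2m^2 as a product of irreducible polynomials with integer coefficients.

Pull out the common factor 7m^2; 16c^2 - 25m^2 is a difference of squares.

7m^2(4c + 5m)(4c - 5m)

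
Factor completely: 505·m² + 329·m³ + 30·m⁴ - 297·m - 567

(5·m + 9)·(6·m + 7)·(m + 9)·(m - 1)

Trying the rational-root candidates, m = -7/6 is a root, so (6·m + 7) is a factor; dividing leaves 5·m³ + 49·m² + 27·m - 81.
Continuing, m = -9/5 is a root, giving the factor (5·m + 9) and quotient m² + 8·m - 9.
The remaining quadratic factors as (m - 1)(m + 9).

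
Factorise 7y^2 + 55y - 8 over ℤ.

(7y - 1)(y + 8)

Need a pair with product 7·(-8) = -56 and sum 55: that's -1 and 56.
Split the middle term: 7y^2 - y + 56y - 8 = y(7y - 1) + 8(7y - 1).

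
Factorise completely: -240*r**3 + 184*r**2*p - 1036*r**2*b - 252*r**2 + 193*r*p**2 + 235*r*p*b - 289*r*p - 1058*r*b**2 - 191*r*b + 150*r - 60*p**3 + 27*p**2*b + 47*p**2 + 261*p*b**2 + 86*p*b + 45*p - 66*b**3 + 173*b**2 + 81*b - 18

Group: 15*r*(-16*r**2 + 8*r*p - 68*r*b - 20*r + 15*p**2 - 3*p*b - 23*p - 66*b**2 - 25*b + 6) + (-4*p + b - 3)*(-16*r**2 + 8*r*p - 68*r*b - 20*r + 15*p**2 - 3*p*b - 23*p - 66*b**2 - 25*b + 6); both groups contain (-16*r**2 + 8*r*p - 68*r*b - 20*r + 15*p**2 - 3*p*b - 23*p - 66*b**2 - 25*b + 6), so (15*r - 4*p + b - 3) is a factor with cofactor -16*r**2 + 8*r*p - 68*r*b - 20*r + 15*p**2 - 3*p*b - 23*p - 66*b**2 - 25*b + 6.
The cofactor groups again: -16*r**2 + 8*r*p - 68*r*b - 20*r + 15*p**2 - 3*p*b - 23*p - 66*b**2 - 25*b + 6 = -4*r*(4*r + 3*p + 6*b - 1) + (5*p - 11*b - 6)*(4*r + 3*p + 6*b - 1); both groups contain (4*r + 3*p + 6*b - 1), giving -(4*r - 5*p + 11*b + 6)*(4*r + 3*p + 6*b - 1).

-(4*r - 5*p + 11*b + 6)*(4*r + 3*p + 6*b - 1)*(15*r - 4*p + b - 3)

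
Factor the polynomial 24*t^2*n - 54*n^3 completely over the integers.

6*n*(2*t - 3*n)*(2*t + 3*n)

Pull out the common factor 6*n; 4*t^2 - 9*n^2 is a difference of squares.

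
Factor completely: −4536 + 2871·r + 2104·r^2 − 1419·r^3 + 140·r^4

(4·r − 9)·(5·r + 7)·(7·r − 9)·(r − 8)

Among the possible rational roots, r = −7/5 is a root, giving the factor (5·r + 7) and quotient 28·r^3 − 323·r^2 + 873·r − 648.
Continuing, r = 9/7 is a root, so (7·r − 9) divides it; the quotient is 4·r^2 − 41·r + 72.
The remaining quadratic factors as (r − 8)(4·r − 9).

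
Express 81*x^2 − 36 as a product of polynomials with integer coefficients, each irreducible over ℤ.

Pull out the common factor 9; 9*x^2 − 4 is a difference of squares.

9*(3*x + 2)*(3*x − 2)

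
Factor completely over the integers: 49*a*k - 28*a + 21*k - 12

Group as (49*a*k - 28*a) + (21*k - 12) = 7*a*(7*k - 4) + 3*(7*k - 4).
Both groups share the factor (7*k - 4).

(7*a + 3)*(7*k - 4)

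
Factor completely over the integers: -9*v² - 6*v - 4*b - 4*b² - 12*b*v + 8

-(2*b + 3*v + 4)*(2*b + 3*v - 2)

Group: -2*b*(2*b + 3*v - 2) + (-3*v - 4)*(2*b + 3*v - 2); both groups contain (2*b + 3*v - 2).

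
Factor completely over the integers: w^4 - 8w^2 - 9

(w + 3)(w - 3)(w^2 + 1)

Substitute u = w^2 to get a quadratic in u, then factor.
w^2 - 9 is a difference of squares.
w^2 + 1 is irreducible over ℤ (sum of squares).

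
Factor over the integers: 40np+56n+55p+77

Group as (40np+56n) + (55p+77) = 8n(5p+7) + 11(5p+7).
Both groups share the factor (5p+7).

(5p+7)(8n+11)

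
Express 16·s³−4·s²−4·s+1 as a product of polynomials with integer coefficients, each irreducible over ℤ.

(2·s+1)·(2·s−1)·(4·s−1)

Testing divisors of the constant over divisors of the leading coefficient, s = 1/2 is a root, giving the factor (2·s−1) and quotient 8·s²+2·s−1.
The remaining quadratic factors as (2·s+1)(4·s−1).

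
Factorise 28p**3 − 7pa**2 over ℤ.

7p(2p − a)(2p + a)

Pull out the common factor 7p; 4p**2 − a**2 is a difference of squares.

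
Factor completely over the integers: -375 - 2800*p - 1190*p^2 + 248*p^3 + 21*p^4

(3*p + 5)*(7*p + 1)*(p + 15)*(p - 5)

Among the possible rational roots, p = -5/3 is a root, so (3*p + 5) divides it; the quotient is 7*p^3 + 71*p^2 - 515*p - 75.
Continuing, p = 5 is a root, so (p - 5) is a factor; dividing leaves 7*p^2 + 106*p + 15.
The remaining quadratic factors as (7*p + 1)(p + 15).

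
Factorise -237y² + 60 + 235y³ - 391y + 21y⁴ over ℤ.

(3y - 5)(7y - 1)(y + 1)(y + 12)

Testing divisors of the constant over divisors of the leading coefficient, y = -12 is a root, giving the factor (y + 12) and quotient 21y³ - 17y² - 33y + 5.
Continuing, y = 1/7 is a root, so (7y - 1) is a factor; dividing leaves 3y² - 2y - 5.
The remaining quadratic factors as (3y - 5)(y + 1).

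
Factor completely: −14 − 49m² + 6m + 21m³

(3m − 7)(7m² + 2)

Group as (21m³ + 6m) + (−49m² − 14) = 3m(7m² + 2) − 7(7m² + 2).
Both groups share the factor (7m² + 2).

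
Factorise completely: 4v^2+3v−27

(4v−9)(v+3)

Need a pair with product 4·(−27) = −108 and sum 3: that's −9 and 12.
Split the middle term: 4v^2−9v + 12v−27 = v(4v−9) + 3(4v−9).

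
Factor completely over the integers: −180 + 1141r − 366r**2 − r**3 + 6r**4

Among the possible rational roots, r = 1/6 is a root, so (6r − 1) divides it; the quotient is r**3 − 61r + 180.
Continuing, r = −9 is a root, so (r + 9) is a factor; dividing leaves r**2 − 9r + 20.
The remaining quadratic factors as (r − 5)(r − 4).

(6r − 1)(r + 9)(r − 4)(r − 5)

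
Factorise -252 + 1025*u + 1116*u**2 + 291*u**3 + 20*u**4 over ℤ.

(4*u + 7)*(5*u - 1)*(u + 4)*(u + 9)

Among the possible rational roots, u = 1/5 is a root, giving the factor (5*u - 1) and quotient 4*u**3 + 59*u**2 + 235*u + 252.
Continuing, u = -7/4 is a root, so (4*u + 7) divides it; the quotient is u**2 + 13*u + 36.
The remaining quadratic factors as (u + 4)(u + 9).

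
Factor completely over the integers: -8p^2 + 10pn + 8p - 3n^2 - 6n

Group: -4p(2p - n - 2) + 3n(2p - n - 2); both groups contain (2p - n - 2).

-(4p - 3n)(2p - n - 2)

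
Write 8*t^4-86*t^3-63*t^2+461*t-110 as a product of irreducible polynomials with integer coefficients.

(2*t+5)*(4*t-1)*(t-11)*(t-2)

By the rational root theorem, t = -5/2 is a root, so (2*t+5) divides it; the quotient is 4*t^3-53*t^2+101*t-22.
Next, t = 11 is a root, so (t-11) is a factor; dividing leaves 4*t^2-9*t+2.
The remaining quadratic factors as (4*t-1)(t-2).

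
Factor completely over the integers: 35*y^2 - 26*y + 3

Need a pair with product 35·3 = 105 and sum -26: that's -5 and -21.
Split the middle term: 35*y^2 - 5*y - 21*y + 3 = 5*y*(7*y - 1) - 3*(7*y - 1).

(5*y - 3)*(7*y - 1)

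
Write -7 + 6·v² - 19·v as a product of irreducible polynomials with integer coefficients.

(2·v - 7)·(3·v + 1)

Need a pair with product 6·(-7) = -42 and sum -19: that's 2 and -21.
Split the middle term: 6·v² + 2·v - 21·v - 7 = 2·v·(3·v + 1) - 7·(3·v + 1).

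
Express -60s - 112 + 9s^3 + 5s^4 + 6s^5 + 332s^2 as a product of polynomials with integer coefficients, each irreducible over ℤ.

(2s + 1)(3s - 2)(s + 4)(s^2 - 3s + 14)

Testing divisors of the constant over divisors of the leading coefficient, s = -1/2 is a root, giving the factor (2s + 1) and quotient 3s^4 + s^3 + 4s^2 + 164s - 112.
Next, s = -4 is a root, so (s + 4) is a factor; dividing leaves 3s^3 - 11s^2 + 48s - 28.
Continuing, s = 2/3 is a root, giving the factor (3s - 2) and quotient s^2 - 3s + 14.
The quadratic s^2 - 3s + 14 has discriminant -47 < 0 and is irreducible over ℤ.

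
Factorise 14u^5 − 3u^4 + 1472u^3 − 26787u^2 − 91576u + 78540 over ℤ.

(2u + 7)(7u − 5)(u − 11)(u^2 + 8u + 204)

Among the possible rational roots, u = 5/7 is a root, so (7u − 5) divides it; the quotient is 2u^4 + u^3 + 211u^2 − 3676u − 15708.
Next, u = −7/2 is a root, giving the factor (2u + 7) and quotient u^3 − 3u^2 + 116u − 2244.
Continuing, u = 11 is a root, so (u − 11) divides it; the quotient is u^2 + 8u + 204.
The quadratic u^2 + 8u + 204 has discriminant −752 < 0 and is irreducible over ℤ.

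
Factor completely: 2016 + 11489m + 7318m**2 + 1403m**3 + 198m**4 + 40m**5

(2m + 7)(4m + 9)(5m + 1)(m**2 − m + 32)

Testing divisors of the constant over divisors of the leading coefficient, m = −1/5 is a root, giving the factor (5m + 1) and quotient 8m**4 + 38m**3 + 273m**2 + 1409m + 2016.
Next, m = −7/2 is a root, so (2m + 7) divides it; the quotient is 4m**3 + 5m**2 + 119m + 288.
Next, m = −9/4 is a root, so (4m + 9) is a factor; dividing leaves m**2 − m + 32.
The quadratic m**2 − m + 32 has discriminant −127 < 0 and is irreducible over ℤ.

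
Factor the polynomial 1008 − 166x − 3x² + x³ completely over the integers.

(x + 14)(x − 8)(x − 9)

Among the possible rational roots, x = −14 is a root, so (x + 14) divides it; the quotient is x² − 17x + 72.
The remaining quadratic factors as (x − 8)(x − 9).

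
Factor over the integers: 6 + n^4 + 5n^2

Substitute u = n^2 to get a quadratic in u, then factor.
n^2 + 3 is irreducible over ℤ (always positive, so no real roots).
n^2 + 2 is irreducible over ℤ (always positive, so no real roots).

(n^2 + 2)(n^2 + 3)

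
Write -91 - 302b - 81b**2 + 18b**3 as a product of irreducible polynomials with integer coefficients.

(3b + 1)(6b + 13)(b - 7)

Trying the rational-root candidates, b = 7 is a root, so (b - 7) divides it; the quotient is 18b**2 + 45b + 13.
The remaining quadratic factors as (3b + 1)(6b + 13).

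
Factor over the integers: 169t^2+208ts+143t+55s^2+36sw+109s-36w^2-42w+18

Group: 13t(13t+11s-6w+2) + (5s+6w+9)(13t+11s-6w+2); both groups contain (13t+11s-6w+2).

(13t+11s-6w+2)(13t+5s+6w+9)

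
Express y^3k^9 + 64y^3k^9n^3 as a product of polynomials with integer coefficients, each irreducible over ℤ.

Pull out the common factor y^3k^9, leaving 64n^3 + 1.
Recognize a sum of cubes with the parts 1 and 4n.

k^9y^3(4n + 1)(16n^2 − 4n + 1)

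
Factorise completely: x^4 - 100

(x^2 + 10)(x^2 - 10)

Substitute u = x^2 to get a quadratic in u, then factor.
x^2 + 10 is irreducible over ℤ (always positive, so no real roots).
x^2 - 10 is irreducible over ℤ (10 is not a perfect square).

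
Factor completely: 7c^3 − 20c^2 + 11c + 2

(7c + 1)(c − 1)(c − 2)

By the rational root theorem, c = 2 is a root, so (c − 2) is a factor; dividing leaves 7c^2 − 6c − 1.
The remaining quadratic factors as (7c + 1)(c − 1).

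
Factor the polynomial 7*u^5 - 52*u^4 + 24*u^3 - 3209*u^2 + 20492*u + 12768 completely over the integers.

Trying the rational-root candidates, u = 8 is a root, so (u - 8) is a factor; dividing leaves 7*u^4 + 4*u^3 + 56*u^2 - 2761*u - 1596.
Then u = -4/7 is a root, giving the factor (7*u + 4) and quotient u^3 + 8*u - 399.
Continuing, u = 7 is a root, so (u - 7) is a factor; dividing leaves u^2 + 7*u + 57.
The quadratic u^2 + 7*u + 57 has discriminant -179 < 0 and is irreducible over ℤ.

(7*u + 4)*(u - 7)*(u - 8)*(u^2 + 7*u + 57)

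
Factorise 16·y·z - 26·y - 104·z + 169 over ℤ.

(2·y - 13)·(8·z - 13)

Group as (16·y·z - 26·y) + (-104·z + 169) = 2·y·(8·z - 13) - 13·(8·z - 13).
Both groups share the factor (8·z - 13).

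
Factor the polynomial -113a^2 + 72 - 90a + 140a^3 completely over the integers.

(4a - 3)(5a + 4)(7a - 6)

Trying the rational-root candidates, a = 6/7 is a root, giving the factor (7a - 6) and quotient 20a^2 + a - 12.
The remaining quadratic factors as (4a - 3)(5a + 4).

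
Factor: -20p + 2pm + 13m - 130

Group as (2pm - 20p) + (13m - 130) = 2p(m - 10) + 13(m - 10).
Both groups share the factor (m - 10).

(2p + 13)(m - 10)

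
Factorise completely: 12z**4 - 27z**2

3z**2(2z + 3)(2z - 3)

Every term has a factor of 3z**2. Then 4z**2 - 9 = (2z)² − (3)².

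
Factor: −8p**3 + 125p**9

Factor out p**3 first: what remains is 125p**6 − 8.
Recognize a difference of cubes with the parts 5p**2 and 2.

p**3(5p**2 − 2)(25p**4 + 10p**2 + 4)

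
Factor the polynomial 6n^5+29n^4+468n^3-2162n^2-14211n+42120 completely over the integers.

Among the possible rational roots, n = -5 is a root, giving the factor (n+5) and quotient 6n^4-n^3+473n^2-4527n+8424.
Then n = 9/2 is a root, so (2n-9) divides it; the quotient is 3n^3+13n^2+295n-936.
Next, n = 8/3 is a root, giving the factor (3n-8) and quotient n^2+7n+117.
The quadratic n^2+7n+117 has discriminant -419 < 0 and is irreducible over ℤ.

(2n-9)(3n-8)(n+5)(n^2+7n+117)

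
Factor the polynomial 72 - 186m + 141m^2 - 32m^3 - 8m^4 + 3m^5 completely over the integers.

(3m - 2)(m + 4)(m - 3)(m^2 - 3m + 3)

By the rational root theorem, m = -4 is a root, so (m + 4) is a factor; dividing leaves 3m^4 - 20m^3 + 48m^2 - 51m + 18.
Then m = 2/3 is a root, so (3m - 2) divides it; the quotient is m^3 - 6m^2 + 12m - 9.
Continuing, m = 3 is a root, so (m - 3) is a factor; dividing leaves m^2 - 3m + 3.
The quadratic m^2 - 3m + 3 has discriminant -3 < 0 and is irreducible over ℤ.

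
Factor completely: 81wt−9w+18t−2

(9t−1)(9w+2)

Group as (81wt−9w) + (18t−2) = 9w(9t−1) + 2(9t−1).
Both groups share the factor (9t−1).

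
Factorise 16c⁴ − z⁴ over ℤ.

Difference of squares twice: with A = 2c and B = z, A⁴ − B⁴ = (A² − B²)(A² + B²), and A² − B² factors again.

(2c + z)(2c − z)(4c² + z²)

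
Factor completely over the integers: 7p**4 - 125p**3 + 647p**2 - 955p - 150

(7p + 1)(p - 10)(p - 3)(p - 5)

Testing divisors of the constant over divisors of the leading coefficient, p = 3 is a root, so (p - 3) divides it; the quotient is 7p**3 - 104p**2 + 335p + 50.
Continuing, p = -1/7 is a root, giving the factor (7p + 1) and quotient p**2 - 15p + 50.
The remaining quadratic factors as (p - 5)(p - 10).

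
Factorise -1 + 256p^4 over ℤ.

(4p)⁴ − (1)⁴ = ((4p)² − (1)²)((4p)² + (1)²); the first factor splits again, the second (16p^2 + 1) is irreducible.

(4p + 1)(4p - 1)(16p^2 + 1)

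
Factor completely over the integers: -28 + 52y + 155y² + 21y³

Testing divisors of the constant over divisors of the leading coefficient, y = -2/3 is a root, giving the factor (3y + 2) and quotient 7y² + 47y - 14.
The remaining quadratic factors as (y + 7)(7y - 2).

(3y + 2)(7y - 2)(y + 7)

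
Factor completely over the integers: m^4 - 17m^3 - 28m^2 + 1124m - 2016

By the rational root theorem, m = 14 is a root, giving the factor (m - 14) and quotient m^3 - 3m^2 - 70m + 144.
Continuing, m = 9 is a root, so (m - 9) divides it; the quotient is m^2 + 6m - 16.
The remaining quadratic factors as (m - 2)(m + 8).

(m + 8)(m - 14)(m - 2)(m - 9)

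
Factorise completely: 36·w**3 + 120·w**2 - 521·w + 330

(6·w - 11)·(6·w - 5)·(w + 6)

By the rational root theorem, w = 5/6 is a root, so (6·w - 5) is a factor; dividing leaves 6·w**2 + 25·w - 66.
The remaining quadratic factors as (6·w - 11)(w + 6).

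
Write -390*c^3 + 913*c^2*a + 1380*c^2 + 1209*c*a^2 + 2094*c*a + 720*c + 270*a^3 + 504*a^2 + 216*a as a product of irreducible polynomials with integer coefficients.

Group: 10*c*(-39*c^2 + 103*c*a + 138*c + 90*a^2 + 168*a + 72) + 3*a*(-39*c^2 + 103*c*a + 138*c + 90*a^2 + 168*a + 72); both groups contain (-39*c^2 + 103*c*a + 138*c + 90*a^2 + 168*a + 72), so (10*c + 3*a) is a factor with cofactor -39*c^2 + 103*c*a + 138*c + 90*a^2 + 168*a + 72.
The cofactor groups again: -39*c^2 + 103*c*a + 138*c + 90*a^2 + 168*a + 72 = -13*c*(3*c - 10*a - 12) + (-9*a - 6)*(3*c - 10*a - 12); both groups contain (3*c - 10*a - 12), giving -(13*c + 9*a + 6)*(3*c - 10*a - 12).

-(3*c - 10*a - 12)*(10*c + 3*a)*(13*c + 9*a + 6)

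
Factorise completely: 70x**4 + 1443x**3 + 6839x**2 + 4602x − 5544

Trying the rational-root candidates, x = −11/2 is a root, giving the factor (2x + 11) and quotient 35x**3 + 529x**2 + 510x − 504.
Continuing, x = 3/5 is a root, so (5x − 3) divides it; the quotient is 7x**2 + 110x + 168.
The remaining quadratic factors as (7x + 12)(x + 14).

(2x + 11)(5x − 3)(7x + 12)(x + 14)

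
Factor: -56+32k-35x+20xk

Group as (20xk-35x) + (32k-56) = 5x(4k-7) + 8(4k-7).
Both groups share the factor (4k-7).

(4k-7)(5x+8)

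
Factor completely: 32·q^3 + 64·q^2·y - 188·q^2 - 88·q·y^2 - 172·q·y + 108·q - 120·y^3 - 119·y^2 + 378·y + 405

(2·q + 5·y - 9)·(2·q - 3·y - 5)·(8·q + 8·y + 9)

Group: 2·q·(16·q^2 + 56·q·y - 54·q + 40·y^2 - 27·y - 81) + (-3·y - 5)·(16·q^2 + 56·q·y - 54·q + 40·y^2 - 27·y - 81); both groups contain (16·q^2 + 56·q·y - 54·q + 40·y^2 - 27·y - 81), so (2·q - 3·y - 5) is a factor with cofactor 16·q^2 + 56·q·y - 54·q + 40·y^2 - 27·y - 81.
The cofactor groups again: 16·q^2 + 56·q·y - 54·q + 40·y^2 - 27·y - 81 = 2·q·(8·q + 8·y + 9) + (5·y - 9)·(8·q + 8·y + 9); both groups contain (8·q + 8·y + 9), giving (2·q + 5·y - 9)·(8·q + 8·y + 9).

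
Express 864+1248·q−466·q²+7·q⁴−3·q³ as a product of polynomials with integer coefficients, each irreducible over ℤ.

Trying the rational-root candidates, q = −9 is a root, so (q+9) is a factor; dividing leaves 7·q³−66·q²+128·q+96.
Then q = 6 is a root, so (q−6) divides it; the quotient is 7·q²−24·q−16.
The remaining quadratic factors as (7·q+4)(q−4).

(7·q+4)·(q+9)·(q−4)·(q−6)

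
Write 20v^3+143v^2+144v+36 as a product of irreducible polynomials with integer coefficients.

By the rational root theorem, v = -3/4 is a root, giving the factor (4v+3) and quotient 5v^2+32v+12.
The remaining quadratic factors as (v+6)(5v+2).

(4v+3)(5v+2)(v+6)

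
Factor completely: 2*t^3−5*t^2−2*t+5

(2*t−5)*(t+1)*(t−1)

Trying the rational-root candidates, t = 1 is a root, so (t−1) is a factor; dividing leaves 2*t^2−3*t−5.
The remaining quadratic factors as (t+1)(2*t−5).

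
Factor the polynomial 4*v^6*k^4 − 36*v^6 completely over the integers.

Pull out the common factor 4*v^6, leaving k^4 − 9.
Recognize a difference of squares with the parts k^2 and 3.

4*v^6*(k^2 + 3)*(k^2 − 3)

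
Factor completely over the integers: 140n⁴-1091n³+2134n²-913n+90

By the rational root theorem, n = 5 is a root, so (n-5) divides it; the quotient is 140n³-391n²+179n-18.
Continuing, n = 2/5 is a root, giving the factor (5n-2) and quotient 28n²-67n+9.
The remaining quadratic factors as (4n-9)(7n-1).

(4n-9)(5n-2)(7n-1)(n-5)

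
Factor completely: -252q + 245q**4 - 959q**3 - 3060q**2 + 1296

Among the possible rational roots, q = 6 is a root, so (q - 6) divides it; the quotient is 245q**3 + 511q**2 + 6q - 216.
Continuing, q = -9/5 is a root, giving the factor (5q + 9) and quotient 49q**2 + 14q - 24.
The remaining quadratic factors as (7q - 4)(7q + 6).

(5q + 9)(7q + 6)(7q - 4)(q - 6)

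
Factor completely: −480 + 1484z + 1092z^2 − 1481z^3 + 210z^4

(5z − 8)(6z + 5)(7z − 2)(z − 6)

Trying the rational-root candidates, z = 2/7 is a root, giving the factor (7z − 2) and quotient 30z^3 − 203z^2 + 98z + 240.
Next, z = −5/6 is a root, giving the factor (6z + 5) and quotient 5z^2 − 38z + 48.
The remaining quadratic factors as (5z − 8)(z − 6).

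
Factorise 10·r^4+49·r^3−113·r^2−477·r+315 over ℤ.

(2·r+7)·(5·r−3)·(r+5)·(r−3)

By the rational root theorem, r = 3/5 is a root, giving the factor (5·r−3) and quotient 2·r^3+11·r^2−16·r−105.
Next, r = 3 is a root, so (r−3) divides it; the quotient is 2·r^2+17·r+35.
The remaining quadratic factors as (2·r+7)(r+5).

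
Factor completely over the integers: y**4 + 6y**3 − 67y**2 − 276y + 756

(y + 6)(y + 9)(y − 2)(y − 7)

Among the possible rational roots, y = 7 is a root, so (y − 7) is a factor; dividing leaves y**3 + 13y**2 + 24y − 108.
Continuing, y = 2 is a root, so (y − 2) divides it; the quotient is y**2 + 15y + 54.
The remaining quadratic factors as (y + 9)(y + 6).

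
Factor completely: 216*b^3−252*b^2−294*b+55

Among the possible rational roots, b = 1/6 is a root, giving the factor (6*b−1) and quotient 36*b^2−36*b−55.
The remaining quadratic factors as (6*b+5)(6*b−11).

(6*b+5)*(6*b−1)*(6*b−11)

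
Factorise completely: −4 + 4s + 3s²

Need a pair with product 3·(−4) = −12 and sum 4: that's 6 and −2.
Split the middle term: 3s² + 6s − 2s − 4 = 3s(s + 2) − 2(s + 2).

(3s − 2)(s + 2)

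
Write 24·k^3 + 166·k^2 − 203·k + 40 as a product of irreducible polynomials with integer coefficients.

(4·k − 1)·(6·k − 5)·(k + 8)

Among the possible rational roots, k = 1/4 is a root, giving the factor (4·k − 1) and quotient 6·k^2 + 43·k − 40.
The remaining quadratic factors as (k + 8)(6·k − 5).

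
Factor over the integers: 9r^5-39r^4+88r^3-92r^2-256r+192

(3r+4)(3r-2)(r-3)(r^2-2r+8)

Among the possible rational roots, r = 3 is a root, so (r-3) divides it; the quotient is 9r^4-12r^3+52r^2+64r-64.
Continuing, r = -4/3 is a root, giving the factor (3r+4) and quotient 3r^3-8r^2+28r-16.
Next, r = 2/3 is a root, so (3r-2) divides it; the quotient is r^2-2r+8.
The quadratic r^2-2r+8 has discriminant -28 < 0 and is irreducible over ℤ.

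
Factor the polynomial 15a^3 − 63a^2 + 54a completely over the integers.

Pull out the common factor 3a, then factor the remaining trinomial.

3a(5a − 6)(a − 3)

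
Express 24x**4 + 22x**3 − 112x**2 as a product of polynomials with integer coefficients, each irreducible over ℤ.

Pull out the common factor 2x**2, then factor the remaining trinomial.

2x**2(3x + 8)(4x − 7)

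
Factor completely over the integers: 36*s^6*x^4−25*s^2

s^2*(6*s^2*x^2+5)*(6*s^2*x^2−5)

Factor out s^2 first: what remains is 36*s^4*x^4−25.
Recognize a difference of squares with the parts 6*s^2*x^2 and 5.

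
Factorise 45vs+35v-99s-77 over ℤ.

Group as (45vs+35v) + (-99s-77) = 5v(9s+7) - 11(9s+7).
Both groups share the factor (9s+7).

(5v-11)(9s+7)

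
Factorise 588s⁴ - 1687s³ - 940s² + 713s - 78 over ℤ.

(3s - 1)(4s - 13)(7s + 6)(7s - 1)

Trying the rational-root candidates, s = 13/4 is a root, so (4s - 13) is a factor; dividing leaves 147s³ + 56s² - 53s + 6.
Then s = -6/7 is a root, giving the factor (7s + 6) and quotient 21s² - 10s + 1.
The remaining quadratic factors as (7s - 1)(3s - 1).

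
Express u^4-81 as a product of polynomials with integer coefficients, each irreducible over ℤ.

(u+3)(u-3)(u^2+9)

Write as (u^2)² − (9)², then factor u^2-9 once more.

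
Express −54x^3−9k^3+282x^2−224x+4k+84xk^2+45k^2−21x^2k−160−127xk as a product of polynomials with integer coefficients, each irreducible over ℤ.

Group: 2x(−27x^2+30xk+33x−3k^2+7k+20) + (3k−8)(−27x^2+30xk+33x−3k^2+7k+20); both groups contain (−27x^2+30xk+33x−3k^2+7k+20), so (2x+3k−8) is a factor with cofactor −27x^2+30xk+33x−3k^2+7k+20.
The cofactor groups again: −27x^2+30xk+33x−3k^2+7k+20 = −9x(3x−3k−5) + (k−4)(3x−3k−5); both groups contain (3x−3k−5), giving −(9x−k+4)(3x−3k−5).

−(3x−3k−5)(9x−k+4)(2x+3k−8)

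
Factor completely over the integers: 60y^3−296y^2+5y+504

Testing divisors of the constant over divisors of the leading coefficient, y = 8/5 is a root, giving the factor (5y−8) and quotient 12y^2−40y−63.
The remaining quadratic factors as (6y+7)(2y−9).

(2y−9)(5y−8)(6y+7)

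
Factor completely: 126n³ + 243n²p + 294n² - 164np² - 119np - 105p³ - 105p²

Group: 6n(21n² + 58np + 49n + 21p² + 21p) - 5p(21n² + 58np + 49n + 21p² + 21p); both groups contain (21n² + 58np + 49n + 21p² + 21p), so (6n - 5p) is a factor with cofactor 21n² + 58np + 49n + 21p² + 21p.
The cofactor groups again: 21n² + 58np + 49n + 21p² + 21p = 3n(7n + 3p) + (7p + 7)(7n + 3p); both groups contain (7n + 3p), giving (3n + 7p + 7)(7n + 3p).

(3n + 7p + 7)(6n - 5p)(7n + 3p)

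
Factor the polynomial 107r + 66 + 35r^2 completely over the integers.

(5r + 11)(7r + 6)

Need a pair with product 35·66 = 2310 and sum 107: that's 30 and 77.
Split the middle term: 35r^2 + 30r + 77r + 66 = 5r(7r + 6) + 11(7r + 6).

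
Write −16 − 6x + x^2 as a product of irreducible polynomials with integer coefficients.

Two integers with product −16 and sum −6 are −8 and 2.

(x + 2)(x − 8)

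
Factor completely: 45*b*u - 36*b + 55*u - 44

Group as (45*b*u - 36*b) + (55*u - 44) = 9*b*(5*u - 4) + 11*(5*u - 4).
Both groups share the factor (5*u - 4).

(5*u - 4)*(9*b + 11)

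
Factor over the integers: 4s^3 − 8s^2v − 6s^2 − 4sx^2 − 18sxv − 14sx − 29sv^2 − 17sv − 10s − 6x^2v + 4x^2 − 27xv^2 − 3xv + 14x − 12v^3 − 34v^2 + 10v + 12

(2s + 3v − 2)(2s + 2x + v + 3)(s − x − 4v − 2)

Group: 2s(2s^2 − 2sx − 5sv − 6s − 3xv + 2x − 12v^2 + 2v + 4) + (2x + v + 3)(2s^2 − 2sx − 5sv − 6s − 3xv + 2x − 12v^2 + 2v + 4); both groups contain (2s^2 − 2sx − 5sv − 6s − 3xv + 2x − 12v^2 + 2v + 4), so (2s + 2x + v + 3) is a factor with cofactor 2s^2 − 2sx − 5sv − 6s − 3xv + 2x − 12v^2 + 2v + 4.
The cofactor groups again: 2s^2 − 2sx − 5sv − 6s − 3xv + 2x − 12v^2 + 2v + 4 = 2s(s − x − 4v − 2) + (3v − 2)(s − x − 4v − 2); both groups contain (s − x − 4v − 2), giving (2s + 3v − 2)(s − x − 4v − 2).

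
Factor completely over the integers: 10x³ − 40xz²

Pull out the common factor 10x; x² − 4z² is a difference of squares.

10x(x + 2z)(x − 2z)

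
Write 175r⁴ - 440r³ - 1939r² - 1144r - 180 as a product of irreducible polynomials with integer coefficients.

Trying the rational-root candidates, r = -2/5 is a root, so (5r + 2) divides it; the quotient is 35r³ - 102r² - 347r - 90.
Continuing, r = -9/5 is a root, so (5r + 9) is a factor; dividing leaves 7r² - 33r - 10.
The remaining quadratic factors as (r - 5)(7r + 2).

(5r + 2)(5r + 9)(7r + 2)(r - 5)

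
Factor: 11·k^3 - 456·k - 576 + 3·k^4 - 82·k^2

Testing divisors of the constant over divisors of the leading coefficient, k = -8/3 is a root, so (3·k + 8) divides it; the quotient is k^3 + k^2 - 30·k - 72.
Continuing, k = 6 is a root, so (k - 6) divides it; the quotient is k^2 + 7·k + 12.
The remaining quadratic factors as (k + 3)(k + 4).

(3·k + 8)·(k + 3)·(k + 4)·(k - 6)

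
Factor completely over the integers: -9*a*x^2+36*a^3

Factor out 9*a, leaving 4*a^2-x^2, which is a difference of two squares.

9*a*(2*a+x)*(2*a-x)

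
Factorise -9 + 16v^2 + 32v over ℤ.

(4v + 9)(4v - 1)

Need a pair with product 16·(-9) = -144 and sum 32: that's -4 and 36.
Split the middle term: 16v^2 - 4v + 36v - 9 = 4v(4v - 1) + 9(4v - 1).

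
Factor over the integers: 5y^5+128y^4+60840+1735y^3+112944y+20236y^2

Trying the rational-root candidates, y = -13 is a root, giving the factor (y+13) and quotient 5y^4+63y^3+916y^2+8328y+4680.
Continuing, y = -3/5 is a root, so (5y+3) is a factor; dividing leaves y^3+12y^2+176y+1560.
Next, y = -10 is a root, giving the factor (y+10) and quotient y^2+2y+156.
The quadratic y^2+2y+156 has discriminant -620 < 0 and is irreducible over ℤ.

(5y+3)(y+10)(y+13)(y^2+2y+156)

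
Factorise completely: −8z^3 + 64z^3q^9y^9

Factor out 8z^3 first: what remains is 8q^9y^9 − 1.
Recognize a difference of cubes with the parts 2q^3y^3 and 1.

8z^3(2q^3y^3 − 1)(4q^6y^6 + 2q^3y^3 + 1)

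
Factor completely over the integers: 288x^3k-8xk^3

Factor out 8xk, leaving 36x^2-k^2, which is a difference of two squares.

8kx(6x-k)(6x+k)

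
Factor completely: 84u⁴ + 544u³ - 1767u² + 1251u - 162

(2u - 3)(6u - 1)(7u - 6)(u + 9)

By the rational root theorem, u = 6/7 is a root, giving the factor (7u - 6) and quotient 12u³ + 88u² - 177u + 27.
Then u = -9 is a root, so (u + 9) divides it; the quotient is 12u² - 20u + 3.
The remaining quadratic factors as (6u - 1)(2u - 3).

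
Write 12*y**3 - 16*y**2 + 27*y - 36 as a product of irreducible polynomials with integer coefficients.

Group as (12*y**3 + 27*y) + (-16*y**2 - 36) = 3*y*(4*y**2 + 9) - 4*(4*y**2 + 9).
Both groups share the factor (4*y**2 + 9).

(3*y - 4)*(4*y**2 + 9)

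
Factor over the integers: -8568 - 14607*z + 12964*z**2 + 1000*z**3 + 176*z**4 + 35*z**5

Trying the rational-root candidates, z = 7/5 is a root, so (5*z - 7) is a factor; dividing leaves 7*z**4 + 45*z**3 + 263*z**2 + 2961*z + 1224.
Next, z = -3/7 is a root, so (7*z + 3) is a factor; dividing leaves z**3 + 6*z**2 + 35*z + 408.
Continuing, z = -8 is a root, so (z + 8) is a factor; dividing leaves z**2 - 2*z + 51.
The quadratic z**2 - 2*z + 51 has discriminant -200 < 0 and is irreducible over ℤ.

(5*z - 7)*(7*z + 3)*(z + 8)*(z**2 - 2*z + 51)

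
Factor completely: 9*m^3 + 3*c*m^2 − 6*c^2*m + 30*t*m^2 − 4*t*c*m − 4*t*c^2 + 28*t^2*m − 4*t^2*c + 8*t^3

(2*t − 2*c + 3*m)*(2*t + 3*m)*(2*t + c + m)

Group: 2*t*(4*t^2 − 2*t*c + 8*t*m − 2*c^2 + c*m + 3*m^2) + 3*m*(4*t^2 − 2*t*c + 8*t*m − 2*c^2 + c*m + 3*m^2); both groups contain (4*t^2 − 2*t*c + 8*t*m − 2*c^2 + c*m + 3*m^2), so (2*t + 3*m) is a factor with cofactor 4*t^2 − 2*t*c + 8*t*m − 2*c^2 + c*m + 3*m^2.
The cofactor groups again: 4*t^2 − 2*t*c + 8*t*m − 2*c^2 + c*m + 3*m^2 = 2*t*(2*t − 2*c + 3*m) + (c + m)*(2*t − 2*c + 3*m); both groups contain (2*t − 2*c + 3*m), giving (2*t + c + m)*(2*t − 2*c + 3*m).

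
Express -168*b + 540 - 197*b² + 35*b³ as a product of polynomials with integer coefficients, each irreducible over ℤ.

Testing divisors of the constant over divisors of the leading coefficient, b = -9/5 is a root, so (5*b + 9) is a factor; dividing leaves 7*b² - 52*b + 60.
The remaining quadratic factors as (b - 6)(7*b - 10).

(5*b + 9)*(7*b - 10)*(b - 6)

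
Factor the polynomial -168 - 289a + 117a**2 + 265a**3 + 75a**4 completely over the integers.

By the rational root theorem, a = -3/5 is a root, so (5a + 3) is a factor; dividing leaves 15a**3 + 44a**2 - 3a - 56.
Then a = -7/3 is a root, giving the factor (3a + 7) and quotient 5a**2 + 3a - 8.
The remaining quadratic factors as (a - 1)(5a + 8).

(3a + 7)(5a + 3)(5a + 8)(a - 1)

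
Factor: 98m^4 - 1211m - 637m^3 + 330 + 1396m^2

Testing divisors of the constant over divisors of the leading coefficient, m = 3 is a root, so (m - 3) divides it; the quotient is 98m^3 - 343m^2 + 367m - 110.
Next, m = 10/7 is a root, so (7m - 10) is a factor; dividing leaves 14m^2 - 29m + 11.
The remaining quadratic factors as (2m - 1)(7m - 11).

(2m - 1)(7m - 10)(7m - 11)(m - 3)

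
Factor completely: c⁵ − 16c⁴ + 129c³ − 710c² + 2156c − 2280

Testing divisors of the constant over divisors of the leading coefficient, c = 6 is a root, giving the factor (c − 6) and quotient c⁴ − 10c³ + 69c² − 296c + 380.
Continuing, c = 2 is a root, so (c − 2) divides it; the quotient is c³ − 8c² + 53c − 190.
Next, c = 5 is a root, so (c − 5) is a factor; dividing leaves c² − 3c + 38.
The quadratic c² − 3c + 38 has discriminant −143 < 0 and is irreducible over ℤ.

(c − 2)(c − 5)(c − 6)(c² − 3c + 38)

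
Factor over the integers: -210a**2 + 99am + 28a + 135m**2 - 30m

-(14a - 15m)(15a + 9m - 2)

Group: -15a(14a - 15m) + (-9m + 2)(14a - 15m); both groups contain (14a - 15m).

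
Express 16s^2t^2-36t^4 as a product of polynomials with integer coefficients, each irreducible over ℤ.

Pull out the common factor 4t^2; 4s^2-9t^2 is a difference of squares.

4t^2(2s+3t)(2s-3t)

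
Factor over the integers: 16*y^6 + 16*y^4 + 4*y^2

4*y^2*(2*y^2 + 1)^2

Pull out the common factor 4*y^2, leaving 4*y^4 + 4*y^2 + 1.
Recognize a perfect-square trinomial with the parts 1 and 2*y^2.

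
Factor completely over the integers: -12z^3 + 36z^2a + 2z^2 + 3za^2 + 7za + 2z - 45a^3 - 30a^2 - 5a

-(2z - 3a - 1)(2z - 5a)(3z + 3a + 1)

Group: 3z(-4z^2 + 16za + 2z - 15a^2 - 5a) + (3a + 1)(-4z^2 + 16za + 2z - 15a^2 - 5a); both groups contain (-4z^2 + 16za + 2z - 15a^2 - 5a), so (3z + 3a + 1) is a factor with cofactor -4z^2 + 16za + 2z - 15a^2 - 5a.
The cofactor groups again: -4z^2 + 16za + 2z - 15a^2 - 5a = -2z(2z - 5a) + (3a + 1)(2z - 5a); both groups contain (2z - 5a), giving -(2z - 3a - 1)(2z - 5a).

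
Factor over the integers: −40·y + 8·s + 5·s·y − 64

Group as (5·s·y + 8·s) + (−40·y − 64) = s·(5·y + 8) − 8·(5·y + 8).
Both groups share the factor (5·y + 8).

(5·y + 8)·(s − 8)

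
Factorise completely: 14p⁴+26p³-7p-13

Group as (14p⁴-7p) + (26p³-13) = 7p(2p³-1) + 13(2p³-1).
Both groups share the factor (2p³-1).

(7p+13)(2p³-1)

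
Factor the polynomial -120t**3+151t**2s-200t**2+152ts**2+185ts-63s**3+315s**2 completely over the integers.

Group: 5t(-24t**2-13ts-40t+7s**2-35s) - 9s(-24t**2-13ts-40t+7s**2-35s); both groups contain (-24t**2-13ts-40t+7s**2-35s), so (5t-9s) is a factor with cofactor -24t**2-13ts-40t+7s**2-35s.
The cofactor groups again: -24t**2-13ts-40t+7s**2-35s = -3t(8t+7s) + (s-5)(8t+7s); both groups contain (8t+7s), giving -(3t-s+5)(8t+7s).

-(5t-9s)(3t-s+5)(8t+7s)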